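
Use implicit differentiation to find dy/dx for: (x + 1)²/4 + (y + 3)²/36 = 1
Differentiate both sides with respect to x, treating y as y(x). By the chain rule, any term containing y contributes a factor of y' = dy/dx when we differentiate it.

Move every term to one side and write the relation as F(x, y) = 0. Term by term,
  d/dx[(x + 1)^2/4] = x/2 + 1/2
  d/dx[(y + 3)^2/36] = y'(y + 3)/18
  d/dx[-1] = 0

The pieces without y' make up ∂F/∂x and the coefficient of y' is ∂F/∂y:
  ∂F/∂x = x/2 + 1/2,
  ∂F/∂y = y/18 + 1/6.

Since d/dx[F] = ∂F/∂x + (∂F/∂y)·y' = 0, solve for y':
  (∂F/∂y)·y' = -∂F/∂x
  dy/dx = -(∂F/∂x)/(∂F/∂y) = -(x/2 + 1/2)/(y/18 + 1/6)
        = -((x + 1)/2)/((y + 3)/18) = 9(-x - 1)/(y + 3)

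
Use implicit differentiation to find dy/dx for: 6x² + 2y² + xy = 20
Differentiate the relation implicitly: treat y = y(x) and apply the chain rule, so every y-derivative picks up a y' = dy/dx factor.

With everything moved to the left-hand side, differentiate term by term:
  d/dx[6x^2] = 12x
  d/dx[xy] = x·y' + y
  d/dx[2y^2] = 4y·y'
  d/dx[-20] = 0

Separating the contributions that come from x directly and those that come through y:
  without y':      12x + y
  multiplying y':  x + 4y

so (12x + y) + (x + 4y)·y' = 0, and therefore
  dy/dx = -(12x + y)/(x + 4y) = (-12x - y)/(x + 4y)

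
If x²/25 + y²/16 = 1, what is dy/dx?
Apply d/dx to both sides, remembering that y depends on x. Each occurrence of y therefore brings in a y' = dy/dx via the chain rule.

With F(x, y) equal to the left-hand side minus the right, differentiate F term by term:
  d/dx[x^2/25] = 2x/25
  d/dx[y^2/16] = y·y'/8
  d/dx[-1] = 0
Adding these up, d/dx[F] = 0 becomes
  (2x/25) + (y/8)·y' = 0,
so isolating y',
  dy/dx = -(2x/25)/(y/8) = -16x/(25y)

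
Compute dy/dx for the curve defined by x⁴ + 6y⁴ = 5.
Differentiate both sides with respect to x, treating y as y(x). By the chain rule, any term containing y contributes a factor of y' = dy/dx when we differentiate it.

Move every term to one side and write the relation as F(x, y) = 0. Term by term,
  d/dx[x^4] = 4x^3
  d/dx[6y^4] = 24y^3·y'
  d/dx[-5] = 0

The pieces without y' make up ∂F/∂x and the coefficient of y' is ∂F/∂y:
  ∂F/∂x = 4x^3,
  ∂F/∂y = 24y^3.

Since d/dx[F] = ∂F/∂x + (∂F/∂y)·y' = 0, solve for y':
  (∂F/∂y)·y' = -∂F/∂x
  dy/dx = -(∂F/∂x)/(∂F/∂y) = -(4x^3)/(24y^3) = -x^3/(6y^3)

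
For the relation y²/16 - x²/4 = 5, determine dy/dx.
Take d/dx of both sides. Since y is implicitly a function of x, the chain rule attaches a y' = dy/dx factor whenever we differentiate through y.

Set F(x, y) = (left side) − (right side), so the curve is F = 0. Differentiating each term of F:
  d/dx[-x^2/4] = -x/2
  d/dx[y^2/16] = y·y'/8
  d/dx[-5] = 0

Collecting, the y'-free part is the partial derivative in x and the y' coefficient is the partial derivative in y:
  ∂F/∂x = -x/2
  ∂F/∂y = y/8

so d/dx[F(x, y(x))] = ∂F/∂x + (∂F/∂y)·y' = 0. Rearranging,
  dy/dx = -(∂F/∂x)/(∂F/∂y) = -(-x/2)/(y/8) = 4x/y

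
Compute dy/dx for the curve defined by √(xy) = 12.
Apply d/dx to both sides, remembering that y depends on x. Each occurrence of y therefore brings in a y' = dy/dx via the chain rule.

With F(x, y) equal to the left-hand side minus the right, differentiate F term by term:
  d/dx[√(xy)] = √(xy)(x·y'/2 + y/2)/(xy)
  d/dx[-12] = 0
Adding these up, d/dx[F] = 0 becomes
  (√(xy)/(2x)) + (√(xy)/(2y))·y' = 0,
so isolating y',
  dy/dx = -(√(xy)/(2x))/(√(xy)/(2y)) = -y/x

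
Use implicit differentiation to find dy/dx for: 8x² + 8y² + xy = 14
Differentiate the relation implicitly: treat y = y(x) and apply the chain rule, so every y-derivative picks up a y' = dy/dx factor.

With everything moved to the left-hand side, differentiate term by term:
  d/dx[8x^2] = 16x
  d/dx[xy] = x·y' + y
  d/dx[8y^2] = 16y·y'
  d/dx[-14] = 0

Separating the contributions that come from x directly and those that come through y:
  without y':      16x + y
  multiplying y':  x + 16y

so (16x + y) + (x + 16y)·y' = 0, and therefore
  dy/dx = -(16x + y)/(x + 16y) = (-16x - y)/(x + 16y)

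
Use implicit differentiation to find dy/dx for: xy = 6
Differentiate both sides with respect to x, treating y as y(x). By the chain rule, any term containing y contributes a factor of y' = dy/dx when we differentiate it.

Move every term to one side and write the relation as F(x, y) = 0. Term by term,
  d/dx[xy] = x·y' + y
  d/dx[-6] = 0

The pieces without y' make up ∂F/∂x and the coefficient of y' is ∂F/∂y:
  ∂F/∂x = y,
  ∂F/∂y = x.

Since d/dx[F] = ∂F/∂x + (∂F/∂y)·y' = 0, solve for y':
  (∂F/∂y)·y' = -∂F/∂x
  dy/dx = -(∂F/∂x)/(∂F/∂y) = -(y)/(x) = -y/x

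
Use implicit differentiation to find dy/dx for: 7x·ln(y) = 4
Differentiate both sides with respect to x, treating y as y(x). By the chain rule, any term containing y contributes a factor of y' = dy/dx when we differentiate it.

Move every term to one side and write the relation as F(x, y) = 0. Term by term,
  d/dx[7x·ln(y)] = 7x·y'/y + 7ln(y)
  d/dx[-4] = 0

The pieces without y' make up ∂F/∂x and the coefficient of y' is ∂F/∂y:
  ∂F/∂x = 7ln(y),
  ∂F/∂y = 7x/y.

Since d/dx[F] = ∂F/∂x + (∂F/∂y)·y' = 0, solve for y':
  (∂F/∂y)·y' = -∂F/∂x
  dy/dx = -(∂F/∂x)/(∂F/∂y) = -(7ln(y))/(7x/y) = -y·ln(y)/x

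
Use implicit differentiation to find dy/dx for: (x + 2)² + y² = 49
Apply d/dx to both sides, remembering that y depends on x. Each occurrence of y therefore brings in a y' = dy/dx via the chain rule.

With F(x, y) equal to the left-hand side minus the right, differentiate F term by term:
  d/dx[y^2] = 2y·y'
  d/dx[(x + 2)^2] = 2x + 4
  d/dx[-49] = 0
Adding these up, d/dx[F] = 0 becomes
  (2x + 4) + (2y)·y' = 0,
so isolating y',
  dy/dx = -(2x + 4)/(2y) = (-x - 2)/y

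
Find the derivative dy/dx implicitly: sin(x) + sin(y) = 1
Differentiate the relation implicitly: treat y = y(x) and apply the chain rule, so every y-derivative picks up a y' = dy/dx factor.

With everything moved to the left-hand side, differentiate term by term:
  d/dx[sin(x)] = cos(x)
  d/dx[sin(y)] = y'·cos(y)
  d/dx[-1] = 0

Separating the contributions that come from x directly and those that come through y:
  without y':      cos(x)
  multiplying y':  cos(y)

so (cos(x)) + (cos(y))·y' = 0, and therefore
  dy/dx = -(cos(x))/(cos(y)) = -cos(x)/cos(y)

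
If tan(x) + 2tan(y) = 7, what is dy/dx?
Differentiate both sides with respect to x, treating y as y(x). By the chain rule, any term containing y contributes a factor of y' = dy/dx when we differentiate it.

Move every term to one side and write the relation as F(x, y) = 0. Term by term,
  d/dx[tan(x)] = tan(x)^2 + 1
  d/dx[2tan(y)] = 2·y'(tan(y)^2 + 1)
  d/dx[-7] = 0

The pieces without y' make up ∂F/∂x and the coefficient of y' is ∂F/∂y:
  ∂F/∂x = tan(x)^2 + 1,
  ∂F/∂y = 2tan(y)^2 + 2.

Since d/dx[F] = ∂F/∂x + (∂F/∂y)·y' = 0, solve for y':
  (∂F/∂y)·y' = -∂F/∂x
  dy/dx = -(∂F/∂x)/(∂F/∂y) = -(tan(x)^2 + 1)/(2tan(y)^2 + 2) = -cos(y)^2/(2cos(x)^2)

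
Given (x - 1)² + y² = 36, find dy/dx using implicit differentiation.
Apply d/dx to both sides, remembering that y depends on x. Each occurrence of y therefore brings in a y' = dy/dx via the chain rule.

With F(x, y) equal to the left-hand side minus the right, differentiate F term by term:
  d/dx[y^2] = 2y·y'
  d/dx[(x - 1)^2] = 2x - 2
  d/dx[-36] = 0
Adding these up, d/dx[F] = 0 becomes
  (2x - 2) + (2y)·y' = 0,
so isolating y',
  dy/dx = -(2x - 2)/(2y) = (1 - x)/y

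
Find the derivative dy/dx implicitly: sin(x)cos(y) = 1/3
Differentiate both sides with respect to x, treating y as y(x). By the chain rule, any term containing y contributes a factor of y' = dy/dx when we differentiate it.

Move every term to one side and write the relation as F(x, y) = 0. Term by term,
  d/dx[sin(x)·cos(y)] = -y'·sin(x)·sin(y) + cos(x)·cos(y)
  d/dx[-1/3] = 0

The pieces without y' make up ∂F/∂x and the coefficient of y' is ∂F/∂y:
  ∂F/∂x = cos(x)·cos(y),
  ∂F/∂y = -sin(x)·sin(y).

Since d/dx[F] = ∂F/∂x + (∂F/∂y)·y' = 0, solve for y':
  (∂F/∂y)·y' = -∂F/∂x
  dy/dx = -(∂F/∂x)/(∂F/∂y) = -(cos(x)·cos(y))/(-sin(x)·sin(y)) = 1/(tan(x)·tan(y))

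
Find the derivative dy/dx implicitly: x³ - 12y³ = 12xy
Differentiate the relation implicitly: treat y = y(x) and apply the chain rule, so every y-derivative picks up a y' = dy/dx factor.

With everything moved to the left-hand side, differentiate term by term:
  d/dx[x^3] = 3x^2
  d/dx[-12xy] = -12x·y' - 12y
  d/dx[-12y^3] = -36y^2·y'

Separating the contributions that come from x directly and those that come through y:
  without y':      3x^2 - 12y
  multiplying y':  -12x - 36y^2

so (3x^2 - 12y) + (-12x - 36y^2)·y' = 0, and therefore
  dy/dx = -(3x^2 - 12y)/(-12x - 36y^2) = (x^2/4 - y)/(x + 3y^2)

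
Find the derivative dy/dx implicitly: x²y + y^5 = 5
Differentiate the relation implicitly: treat y = y(x) and apply the chain rule, so every y-derivative picks up a y' = dy/dx factor.

With everything moved to the left-hand side, differentiate term by term:
  d/dx[x^2y] = x^2·y' + 2xy
  d/dx[y^5] = 5y^4·y'
  d/dx[-5] = 0

Separating the contributions that come from x directly and those that come through y:
  without y':      2xy
  multiplying y':  x^2 + 5y^4

so (2xy) + (x^2 + 5y^4)·y' = 0, and therefore
  dy/dx = -(2xy)/(x^2 + 5y^4) = -2xy/(x^2 + 5y^4)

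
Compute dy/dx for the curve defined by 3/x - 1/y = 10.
Differentiate both sides with respect to x, treating y as y(x). By the chain rule, any term containing y contributes a factor of y' = dy/dx when we differentiate it.

Move every term to one side and write the relation as F(x, y) = 0. Term by term,
  d/dx[-1/y] = y'/y^2
  d/dx[3/x] = -3/x^2
  d/dx[-10] = 0

The pieces without y' make up ∂F/∂x and the coefficient of y' is ∂F/∂y:
  ∂F/∂x = -3/x^2,
  ∂F/∂y = y^(-2).

Since d/dx[F] = ∂F/∂x + (∂F/∂y)·y' = 0, solve for y':
  (∂F/∂y)·y' = -∂F/∂x
  dy/dx = -(∂F/∂x)/(∂F/∂y) = -(-3/x^2)/(y^(-2)) = 3y^2/x^2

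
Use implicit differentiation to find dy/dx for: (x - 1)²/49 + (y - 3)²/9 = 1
Differentiate both sides with respect to x, treating y as y(x). By the chain rule, any term containing y contributes a factor of y' = dy/dx when we differentiate it.

Move every term to one side and write the relation as F(x, y) = 0. Term by term,
  d/dx[(x - 1)^2/49] = 2x/49 - 2/49
  d/dx[(y - 3)^2/9] = 2·y'(y - 3)/9
  d/dx[-1] = 0

The pieces without y' make up ∂F/∂x and the coefficient of y' is ∂F/∂y:
  ∂F/∂x = 2x/49 - 2/49,
  ∂F/∂y = 2y/9 - 2/3.

Since d/dx[F] = ∂F/∂x + (∂F/∂y)·y' = 0, solve for y':
  (∂F/∂y)·y' = -∂F/∂x
  dy/dx = -(∂F/∂x)/(∂F/∂y) = -(2x/49 - 2/49)/(2y/9 - 2/3)
        = -(2(x - 1)/49)/(2(y - 3)/9) = 9(1 - x)/(49(y - 3))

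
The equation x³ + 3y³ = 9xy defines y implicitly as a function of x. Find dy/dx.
Apply d/dx to both sides, remembering that y depends on x. Each occurrence of y therefore brings in a y' = dy/dx via the chain rule.

With F(x, y) equal to the left-hand side minus the right, differentiate F term by term:
  d/dx[x^3] = 3x^2
  d/dx[-9xy] = -9x·y' - 9y
  d/dx[3y^3] = 9y^2·y'
Adding these up, d/dx[F] = 0 becomes
  (3x^2 - 9y) + (-9x + 9y^2)·y' = 0,
so isolating y',
  dy/dx = -(3x^2 - 9y)/(-9x + 9y^2) = (x^2/3 - y)/(x - y^2)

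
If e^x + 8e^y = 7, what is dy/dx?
Apply d/dx to both sides, remembering that y depends on x. Each occurrence of y therefore brings in a y' = dy/dx via the chain rule.

With F(x, y) equal to the left-hand side minus the right, differentiate F term by term:
  d/dx[e^(x)] = e^(x)
  d/dx[8e^(y)] = 8·y'·e^(y)
  d/dx[-7] = 0
Adding these up, d/dx[F] = 0 becomes
  (e^(x)) + (8e^(y))·y' = 0,
so isolating y',
  dy/dx = -(e^(x))/(8e^(y)) = -e^(x - y)/8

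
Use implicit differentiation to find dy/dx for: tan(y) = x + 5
Take d/dx of both sides. Since y is implicitly a function of x, the chain rule attaches a y' = dy/dx factor whenever we differentiate through y.

Set F(x, y) = (left side) − (right side), so the curve is F = 0. Differentiating each term of F:
  d/dx[-x] = -1
  d/dx[tan(y)] = y'(tan(y)^2 + 1)
  d/dx[-5] = 0

Collecting, the y'-free part is the partial derivative in x and the y' coefficient is the partial derivative in y:
  ∂F/∂x = -1
  ∂F/∂y = tan(y)^2 + 1

so d/dx[F(x, y(x))] = ∂F/∂x + (∂F/∂y)·y' = 0. Rearranging,
  dy/dx = -(∂F/∂x)/(∂F/∂y) = -(-1)/(tan(y)^2 + 1) = cos(y)^2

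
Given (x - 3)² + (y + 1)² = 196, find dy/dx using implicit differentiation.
Differentiate both sides with respect to x, treating y as y(x). By the chain rule, any term containing y contributes a factor of y' = dy/dx when we differentiate it.

Move every term to one side and write the relation as F(x, y) = 0. Term by term,
  d/dx[(x - 3)^2] = 2x - 6
  d/dx[(y + 1)^2] = 2·y'(y + 1)
  d/dx[-196] = 0

The pieces without y' make up ∂F/∂x and the coefficient of y' is ∂F/∂y:
  ∂F/∂x = 2x - 6,
  ∂F/∂y = 2y + 2.

Since d/dx[F] = ∂F/∂x + (∂F/∂y)·y' = 0, solve for y':
  (∂F/∂y)·y' = -∂F/∂x
  dy/dx = -(∂F/∂x)/(∂F/∂y) = -(2x - 6)/(2y + 2) = (3 - x)/(y + 1)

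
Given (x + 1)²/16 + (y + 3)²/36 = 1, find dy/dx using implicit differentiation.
Differentiate the relation implicitly: treat y = y(x) and apply the chain rule, so every y-derivative picks up a y' = dy/dx factor.

With everything moved to the left-hand side, differentiate term by term:
  d/dx[(x + 1)^2/16] = x/8 + 1/8
  d/dx[(y + 3)^2/36] = y'(y + 3)/18
  d/dx[-1] = 0

Separating the contributions that come from x directly and those that come through y:
  without y':      x/8 + 1/8
  multiplying y':  y/18 + 1/6

so (x/8 + 1/8) + (y/18 + 1/6)·y' = 0, and therefore
  dy/dx = -(x/8 + 1/8)/(y/18 + 1/6)
        = -((x + 1)/8)/((y + 3)/18) = 9(-x - 1)/(4(y + 3))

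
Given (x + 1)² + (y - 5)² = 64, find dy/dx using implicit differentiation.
Take d/dx of both sides. Since y is implicitly a function of x, the chain rule attaches a y' = dy/dx factor whenever we differentiate through y.

Set F(x, y) = (left side) − (right side), so the curve is F = 0. Differentiating each term of F:
  d/dx[(x + 1)^2] = 2x + 2
  d/dx[(y - 5)^2] = 2·y'(y - 5)
  d/dx[-64] = 0

Collecting, the y'-free part is the partial derivative in x and the y' coefficient is the partial derivative in y:
  ∂F/∂x = 2x + 2
  ∂F/∂y = 2y - 10

so d/dx[F(x, y(x))] = ∂F/∂x + (∂F/∂y)·y' = 0. Rearranging,
  dy/dx = -(∂F/∂x)/(∂F/∂y) = -(2x + 2)/(2y - 10) = (-x - 1)/(y - 5)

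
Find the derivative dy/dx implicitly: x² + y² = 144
Take d/dx of both sides. Since y is implicitly a function of x, the chain rule attaches a y' = dy/dx factor whenever we differentiate through y.

Set F(x, y) = (left side) − (right side), so the curve is F = 0. Differentiating each term of F:
  d/dx[x^2] = 2x
  d/dx[y^2] = 2y·y'
  d/dx[-144] = 0

Collecting, the y'-free part is the partial derivative in x and the y' coefficient is the partial derivative in y:
  ∂F/∂x = 2x
  ∂F/∂y = 2y

so d/dx[F(x, y(x))] = ∂F/∂x + (∂F/∂y)·y' = 0. Rearranging,
  dy/dx = -(∂F/∂x)/(∂F/∂y) = -(2x)/(2y) = -x/y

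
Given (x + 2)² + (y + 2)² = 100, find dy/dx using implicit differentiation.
Differentiate the relation implicitly: treat y = y(x) and apply the chain rule, so every y-derivative picks up a y' = dy/dx factor.

With everything moved to the left-hand side, differentiate term by term:
  d/dx[(x + 2)^2] = 2x + 4
  d/dx[(y + 2)^2] = 2·y'(y + 2)
  d/dx[-100] = 0

Separating the contributions that come from x directly and those that come through y:
  without y':      2x + 4
  multiplying y':  2y + 4

so (2x + 4) + (2y + 4)·y' = 0, and therefore
  dy/dx = -(2x + 4)/(2y + 4) = (-x - 2)/(y + 2)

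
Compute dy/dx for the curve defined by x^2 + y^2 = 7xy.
Apply d/dx to both sides, remembering that y depends on x. Each occurrence of y therefore brings in a y' = dy/dx via the chain rule.

With F(x, y) equal to the left-hand side minus the right, differentiate F term by term:
  d/dx[x^2] = 2x
  d/dx[-7xy] = -7x·y' - 7y
  d/dx[y^2] = 2y·y'
Adding these up, d/dx[F] = 0 becomes
  (2x - 7y) + (-7x + 2y)·y' = 0,
so isolating y',
  dy/dx = -(2x - 7y)/(-7x + 2y) = (2x - 7y)/(7x - 2y)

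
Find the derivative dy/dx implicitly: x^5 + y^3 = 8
Differentiate both sides with respect to x, treating y as y(x). By the chain rule, any term containing y contributes a factor of y' = dy/dx when we differentiate it.

Move every term to one side and write the relation as F(x, y) = 0. Term by term,
  d/dx[x^5] = 5x^4
  d/dx[y^3] = 3y^2·y'
  d/dx[-8] = 0

The pieces without y' make up ∂F/∂x and the coefficient of y' is ∂F/∂y:
  ∂F/∂x = 5x^4,
  ∂F/∂y = 3y^2.

Since d/dx[F] = ∂F/∂x + (∂F/∂y)·y' = 0, solve for y':
  (∂F/∂y)·y' = -∂F/∂x
  dy/dx = -(∂F/∂x)/(∂F/∂y) = -(5x^4)/(3y^2) = -5x^4/(3y^2)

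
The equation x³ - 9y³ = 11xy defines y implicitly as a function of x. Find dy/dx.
Differentiate the relation implicitly: treat y = y(x) and apply the chain rule, so every y-derivative picks up a y' = dy/dx factor.

With everything moved to the left-hand side, differentiate term by term:
  d/dx[x^3] = 3x^2
  d/dx[-11xy] = -11x·y' - 11y
  d/dx[-9y^3] = -27y^2·y'

Separating the contributions that come from x directly and those that come through y:
  without y':      3x^2 - 11y
  multiplying y':  -11x - 27y^2

so (3x^2 - 11y) + (-11x - 27y^2)·y' = 0, and therefore
  dy/dx = -(3x^2 - 11y)/(-11x - 27y^2) = (3x^2 - 11y)/(11x + 27y^2)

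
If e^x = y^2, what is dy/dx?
Apply d/dx to both sides, remembering that y depends on x. Each occurrence of y therefore brings in a y' = dy/dx via the chain rule.

With F(x, y) equal to the left-hand side minus the right, differentiate F term by term:
  d/dx[-y^2] = -2y·y'
  d/dx[e^(x)] = e^(x)
Adding these up, d/dx[F] = 0 becomes
  (e^(x)) + (-2y)·y' = 0,
so isolating y',
  dy/dx = -(e^(x))/(-2y) = e^(x)/(2y)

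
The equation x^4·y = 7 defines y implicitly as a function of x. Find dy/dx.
Take d/dx of both sides. Since y is implicitly a function of x, the chain rule attaches a y' = dy/dx factor whenever we differentiate through y.

Set F(x, y) = (left side) − (right side), so the curve is F = 0. Differentiating each term of F:
  d/dx[x^4y] = x^4·y' + 4x^3y
  d/dx[-7] = 0

Collecting, the y'-free part is the partial derivative in x and the y' coefficient is the partial derivative in y:
  ∂F/∂x = 4x^3y
  ∂F/∂y = x^4

so d/dx[F(x, y(x))] = ∂F/∂x + (∂F/∂y)·y' = 0. Rearranging,
  dy/dx = -(∂F/∂x)/(∂F/∂y) = -(4x^3y)/(x^4) = -4y/x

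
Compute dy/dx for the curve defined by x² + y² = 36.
Take d/dx of both sides. Since y is implicitly a function of x, the chain rule attaches a y' = dy/dx factor whenever we differentiate through y.

Set F(x, y) = (left side) − (right side), so the curve is F = 0. Differentiating each term of F:
  d/dx[x^2] = 2x
  d/dx[y^2] = 2y·y'
  d/dx[-36] = 0

Collecting, the y'-free part is the partial derivative in x and the y' coefficient is the partial derivative in y:
  ∂F/∂x = 2x
  ∂F/∂y = 2y

so d/dx[F(x, y(x))] = ∂F/∂x + (∂F/∂y)·y' = 0. Rearranging,
  dy/dx = -(∂F/∂x)/(∂F/∂y) = -(2x)/(2y) = -x/y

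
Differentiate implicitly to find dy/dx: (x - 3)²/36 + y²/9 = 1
Apply d/dx to both sides, remembering that y depends on x. Each occurrence of y therefore brings in a y' = dy/dx via the chain rule.

With F(x, y) equal to the left-hand side minus the right, differentiate F term by term:
  d/dx[y^2/9] = 2y·y'/9
  d/dx[(x - 3)^2/36] = x/18 - 1/6
  d/dx[-1] = 0
Adding these up, d/dx[F] = 0 becomes
  (x/18 - 1/6) + (2y/9)·y' = 0,
so isolating y',
  dy/dx = -(x/18 - 1/6)/(2y/9)
        = -((x - 3)/18)/(2y/9) = (3 - x)/(4y)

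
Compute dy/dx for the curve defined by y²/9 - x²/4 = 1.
Differentiate both sides with respect to x, treating y as y(x). By the chain rule, any term containing y contributes a factor of y' = dy/dx when we differentiate it.

Move every term to one side and write the relation as F(x, y) = 0. Term by term,
  d/dx[-x^2/4] = -x/2
  d/dx[y^2/9] = 2y·y'/9
  d/dx[-1] = 0

The pieces without y' make up ∂F/∂x and the coefficient of y' is ∂F/∂y:
  ∂F/∂x = -x/2,
  ∂F/∂y = 2y/9.

Since d/dx[F] = ∂F/∂x + (∂F/∂y)·y' = 0, solve for y':
  (∂F/∂y)·y' = -∂F/∂x
  dy/dx = -(∂F/∂x)/(∂F/∂y) = -(-x/2)/(2y/9) = 9x/(4y)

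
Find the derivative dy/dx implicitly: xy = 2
Differentiate both sides with respect to x, treating y as y(x). By the chain rule, any term containing y contributes a factor of y' = dy/dx when we differentiate it.

Move every term to one side and write the relation as F(x, y) = 0. Term by term,
  d/dx[xy] = x·y' + y
  d/dx[-2] = 0

The pieces without y' make up ∂F/∂x and the coefficient of y' is ∂F/∂y:
  ∂F/∂x = y,
  ∂F/∂y = x.

Since d/dx[F] = ∂F/∂x + (∂F/∂y)·y' = 0, solve for y':
  (∂F/∂y)·y' = -∂F/∂x
  dy/dx = -(∂F/∂x)/(∂F/∂y) = -(y)/(x) = -y/x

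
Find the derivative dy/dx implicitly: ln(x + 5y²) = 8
Differentiate the relation implicitly: treat y = y(x) and apply the chain rule, so every y-derivative picks up a y' = dy/dx factor.

With everything moved to the left-hand side, differentiate term by term:
  d/dx[ln(x + 5y^2)] = (10y·y' + 1)/(x + 5y^2)
  d/dx[-8] = 0

Separating the contributions that come from x directly and those that come through y:
  without y':      1/(x + 5y^2)
  multiplying y':  10y/(x + 5y^2)

so (1/(x + 5y^2)) + (10y/(x + 5y^2))·y' = 0, and therefore
  dy/dx = -(1/(x + 5y^2))/(10y/(x + 5y^2)) = -1/(10y)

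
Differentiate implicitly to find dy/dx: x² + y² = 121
Differentiate both sides with respect to x, treating y as y(x). By the chain rule, any term containing y contributes a factor of y' = dy/dx when we differentiate it.

Move every term to one side and write the relation as F(x, y) = 0. Term by term,
  d/dx[x^2] = 2x
  d/dx[y^2] = 2y·y'
  d/dx[-121] = 0

The pieces without y' make up ∂F/∂x and the coefficient of y' is ∂F/∂y:
  ∂F/∂x = 2x,
  ∂F/∂y = 2y.

Since d/dx[F] = ∂F/∂x + (∂F/∂y)·y' = 0, solve for y':
  (∂F/∂y)·y' = -∂F/∂x
  dy/dx = -(∂F/∂x)/(∂F/∂y) = -(2x)/(2y) = -x/y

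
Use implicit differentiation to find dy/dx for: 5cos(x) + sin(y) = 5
Differentiate both sides with respect to x, treating y as y(x). By the chain rule, any term containing y contributes a factor of y' = dy/dx when we differentiate it.

Move every term to one side and write the relation as F(x, y) = 0. Term by term,
  d/dx[sin(y)] = y'·cos(y)
  d/dx[5cos(x)] = -5sin(x)
  d/dx[-5] = 0

The pieces without y' make up ∂F/∂x and the coefficient of y' is ∂F/∂y:
  ∂F/∂x = -5sin(x),
  ∂F/∂y = cos(y).

Since d/dx[F] = ∂F/∂x + (∂F/∂y)·y' = 0, solve for y':
  (∂F/∂y)·y' = -∂F/∂x
  dy/dx = -(∂F/∂x)/(∂F/∂y) = -(-5sin(x))/(cos(y)) = 5sin(x)/cos(y)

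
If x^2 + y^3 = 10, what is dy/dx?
Apply d/dx to both sides, remembering that y depends on x. Each occurrence of y therefore brings in a y' = dy/dx via the chain rule.

With F(x, y) equal to the left-hand side minus the right, differentiate F term by term:
  d/dx[x^2] = 2x
  d/dx[y^3] = 3y^2·y'
  d/dx[-10] = 0
Adding these up, d/dx[F] = 0 becomes
  (2x) + (3y^2)·y' = 0,
so isolating y',
  dy/dx = -(2x)/(3y^2) = -2x/(3y^2)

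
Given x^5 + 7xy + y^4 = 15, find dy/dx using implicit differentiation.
Differentiate both sides with respect to x, treating y as y(x). By the chain rule, any term containing y contributes a factor of y' = dy/dx when we differentiate it.

Move every term to one side and write the relation as F(x, y) = 0. Term by term,
  d/dx[x^5] = 5x^4
  d/dx[7xy] = 7x·y' + 7y
  d/dx[y^4] = 4y^3·y'
  d/dx[-15] = 0

The pieces without y' make up ∂F/∂x and the coefficient of y' is ∂F/∂y:
  ∂F/∂x = 5x^4 + 7y,
  ∂F/∂y = 7x + 4y^3.

Since d/dx[F] = ∂F/∂x + (∂F/∂y)·y' = 0, solve for y':
  (∂F/∂y)·y' = -∂F/∂x
  dy/dx = -(∂F/∂x)/(∂F/∂y) = -(5x^4 + 7y)/(7x + 4y^3) = (-5x^4 - 7y)/(7x + 4y^3)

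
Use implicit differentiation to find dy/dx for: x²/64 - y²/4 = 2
Take d/dx of both sides. Since y is implicitly a function of x, the chain rule attaches a y' = dy/dx factor whenever we differentiate through y.

Set F(x, y) = (left side) − (right side), so the curve is F = 0. Differentiating each term of F:
  d/dx[x^2/64] = x/32
  d/dx[-y^2/4] = -y·y'/2
  d/dx[-2] = 0

Collecting, the y'-free part is the partial derivative in x and the y' coefficient is the partial derivative in y:
  ∂F/∂x = x/32
  ∂F/∂y = -y/2

so d/dx[F(x, y(x))] = ∂F/∂x + (∂F/∂y)·y' = 0. Rearranging,
  dy/dx = -(∂F/∂x)/(∂F/∂y) = -(x/32)/(-y/2) = x/(16y)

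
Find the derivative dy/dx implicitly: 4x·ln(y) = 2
Apply d/dx to both sides, remembering that y depends on x. Each occurrence of y therefore brings in a y' = dy/dx via the chain rule.

With F(x, y) equal to the left-hand side minus the right, differentiate F term by term:
  d/dx[4x·ln(y)] = 4x·y'/y + 4ln(y)
  d/dx[-2] = 0
Adding these up, d/dx[F] = 0 becomes
  (4ln(y)) + (4x/y)·y' = 0,
so isolating y',
  dy/dx = -(4ln(y))/(4x/y) = -y·ln(y)/x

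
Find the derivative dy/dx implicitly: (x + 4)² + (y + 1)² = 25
Apply d/dx to both sides, remembering that y depends on x. Each occurrence of y therefore brings in a y' = dy/dx via the chain rule.

With F(x, y) equal to the left-hand side minus the right, differentiate F term by term:
  d/dx[(x + 4)^2] = 2x + 8
  d/dx[(y + 1)^2] = 2·y'(y + 1)
  d/dx[-25] = 0
Adding these up, d/dx[F] = 0 becomes
  (2x + 8) + (2y + 2)·y' = 0,
so isolating y',
  dy/dx = -(2x + 8)/(2y + 2) = (-x - 4)/(y + 1)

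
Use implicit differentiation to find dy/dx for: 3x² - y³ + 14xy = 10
Differentiate the relation implicitly: treat y = y(x) and apply the chain rule, so every y-derivative picks up a y' = dy/dx factor.

With everything moved to the left-hand side, differentiate term by term:
  d/dx[3x^2] = 6x
  d/dx[14xy] = 14x·y' + 14y
  d/dx[-y^3] = -3y^2·y'
  d/dx[-10] = 0

Separating the contributions that come from x directly and those that come through y:
  without y':      6x + 14y
  multiplying y':  14x - 3y^2

so (6x + 14y) + (14x - 3y^2)·y' = 0, and therefore
  dy/dx = -(6x + 14y)/(14x - 3y^2) = 2(-3x - 7y)/(14x - 3y^2)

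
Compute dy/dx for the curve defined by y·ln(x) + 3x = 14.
Differentiate both sides with respect to x, treating y as y(x). By the chain rule, any term containing y contributes a factor of y' = dy/dx when we differentiate it.

Move every term to one side and write the relation as F(x, y) = 0. Term by term,
  d/dx[3x] = 3
  d/dx[y·ln(x)] = y'·ln(x) + y/x
  d/dx[-14] = 0

The pieces without y' make up ∂F/∂x and the coefficient of y' is ∂F/∂y:
  ∂F/∂x = 3 + y/x,
  ∂F/∂y = ln(x).

Since d/dx[F] = ∂F/∂x + (∂F/∂y)·y' = 0, solve for y':
  (∂F/∂y)·y' = -∂F/∂x
  dy/dx = -(∂F/∂x)/(∂F/∂y) = -(3 + y/x)/(ln(x))
        = -((3x + y)/x)/(ln(x)) = (-3x - y)/(x·ln(x))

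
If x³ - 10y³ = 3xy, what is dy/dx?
Differentiate the relation implicitly: treat y = y(x) and apply the chain rule, so every y-derivative picks up a y' = dy/dx factor.

With everything moved to the left-hand side, differentiate term by term:
  d/dx[x^3] = 3x^2
  d/dx[-3xy] = -3x·y' - 3y
  d/dx[-10y^3] = -30y^2·y'

Separating the contributions that come from x directly and those that come through y:
  without y':      3x^2 - 3y
  multiplying y':  -3x - 30y^2

so (3x^2 - 3y) + (-3x - 30y^2)·y' = 0, and therefore
  dy/dx = -(3x^2 - 3y)/(-3x - 30y^2) = (x^2 - y)/(x + 10y^2)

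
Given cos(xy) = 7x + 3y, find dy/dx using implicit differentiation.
Apply d/dx to both sides, remembering that y depends on x. Each occurrence of y therefore brings in a y' = dy/dx via the chain rule.

With F(x, y) equal to the left-hand side minus the right, differentiate F term by term:
  d/dx[-7x] = -7
  d/dx[-3y] = -3·y'
  d/dx[cos(xy)] = -(x·y' + y)·sin(xy)
Adding these up, d/dx[F] = 0 becomes
  (-y·sin(xy) - 7) + (-x·sin(xy) - 3)·y' = 0,
so isolating y',
  dy/dx = -(-y·sin(xy) - 7)/(-x·sin(xy) - 3) = -(y·sin(xy) + 7)/(x·sin(xy) + 3)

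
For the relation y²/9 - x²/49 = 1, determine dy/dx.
Differentiate the relation implicitly: treat y = y(x) and apply the chain rule, so every y-derivative picks up a y' = dy/dx factor.

With everything moved to the left-hand side, differentiate term by term:
  d/dx[-x^2/49] = -2x/49
  d/dx[y^2/9] = 2y·y'/9
  d/dx[-1] = 0

Separating the contributions that come from x directly and those that come through y:
  without y':      -2x/49
  multiplying y':  2y/9

so (-2x/49) + (2y/9)·y' = 0, and therefore
  dy/dx = -(-2x/49)/(2y/9) = 9x/(49y)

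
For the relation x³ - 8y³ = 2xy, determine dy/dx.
Differentiate the relation implicitly: treat y = y(x) and apply the chain rule, so every y-derivative picks up a y' = dy/dx factor.

With everything moved to the left-hand side, differentiate term by term:
  d/dx[x^3] = 3x^2
  d/dx[-2xy] = -2x·y' - 2y
  d/dx[-8y^3] = -24y^2·y'

Separating the contributions that come from x directly and those that come through y:
  without y':      3x^2 - 2y
  multiplying y':  -2x - 24y^2

so (3x^2 - 2y) + (-2x - 24y^2)·y' = 0, and therefore
  dy/dx = -(3x^2 - 2y)/(-2x - 24y^2) = (3x^2/2 - y)/(x + 12y^2)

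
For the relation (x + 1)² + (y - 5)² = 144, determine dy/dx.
Apply d/dx to both sides, remembering that y depends on x. Each occurrence of y therefore brings in a y' = dy/dx via the chain rule.

With F(x, y) equal to the left-hand side minus the right, differentiate F term by term:
  d/dx[(x + 1)^2] = 2x + 2
  d/dx[(y - 5)^2] = 2·y'(y - 5)
  d/dx[-144] = 0
Adding these up, d/dx[F] = 0 becomes
  (2x + 2) + (2y - 10)·y' = 0,
so isolating y',
  dy/dx = -(2x + 2)/(2y - 10) = (-x - 1)/(y - 5)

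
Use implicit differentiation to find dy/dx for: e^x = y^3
Differentiate both sides with respect to x, treating y as y(x). By the chain rule, any term containing y contributes a factor of y' = dy/dx when we differentiate it.

Move every term to one side and write the relation as F(x, y) = 0. Term by term,
  d/dx[-y^3] = -3y^2·y'
  d/dx[e^(x)] = e^(x)

The pieces without y' make up ∂F/∂x and the coefficient of y' is ∂F/∂y:
  ∂F/∂x = e^(x),
  ∂F/∂y = -3y^2.

Since d/dx[F] = ∂F/∂x + (∂F/∂y)·y' = 0, solve for y':
  (∂F/∂y)·y' = -∂F/∂x
  dy/dx = -(∂F/∂x)/(∂F/∂y) = -(e^(x))/(-3y^2) = e^(x)/(3y^2)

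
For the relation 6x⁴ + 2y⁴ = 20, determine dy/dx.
Take d/dx of both sides. Since y is implicitly a function of x, the chain rule attaches a y' = dy/dx factor whenever we differentiate through y.

Set F(x, y) = (left side) − (right side), so the curve is F = 0. Differentiating each term of F:
  d/dx[6x^4] = 24x^3
  d/dx[2y^4] = 8y^3·y'
  d/dx[-20] = 0

Collecting, the y'-free part is the partial derivative in x and the y' coefficient is the partial derivative in y:
  ∂F/∂x = 24x^3
  ∂F/∂y = 8y^3

so d/dx[F(x, y(x))] = ∂F/∂x + (∂F/∂y)·y' = 0. Rearranging,
  dy/dx = -(∂F/∂x)/(∂F/∂y) = -(24x^3)/(8y^3) = -3x^3/y^3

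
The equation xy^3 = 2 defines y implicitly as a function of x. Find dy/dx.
Differentiate both sides with respect to x, treating y as y(x). By the chain rule, any term containing y contributes a factor of y' = dy/dx when we differentiate it.

Move every term to one side and write the relation as F(x, y) = 0. Term by term,
  d/dx[xy^3] = 3xy^2·y' + y^3
  d/dx[-2] = 0

The pieces without y' make up ∂F/∂x and the coefficient of y' is ∂F/∂y:
  ∂F/∂x = y^3,
  ∂F/∂y = 3xy^2.

Since d/dx[F] = ∂F/∂x + (∂F/∂y)·y' = 0, solve for y':
  (∂F/∂y)·y' = -∂F/∂x
  dy/dx = -(∂F/∂x)/(∂F/∂y) = -(y^3)/(3xy^2) = -y/(3x)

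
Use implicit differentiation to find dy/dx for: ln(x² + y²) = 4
Differentiate both sides with respect to x, treating y as y(x). By the chain rule, any term containing y contributes a factor of y' = dy/dx when we differentiate it.

Move every term to one side and write the relation as F(x, y) = 0. Term by term,
  d/dx[ln(x^2 + y^2)] = (2x + 2y·y')/(x^2 + y^2)
  d/dx[-4] = 0

The pieces without y' make up ∂F/∂x and the coefficient of y' is ∂F/∂y:
  ∂F/∂x = 2x/(x^2 + y^2),
  ∂F/∂y = 2y/(x^2 + y^2).

Since d/dx[F] = ∂F/∂x + (∂F/∂y)·y' = 0, solve for y':
  (∂F/∂y)·y' = -∂F/∂x
  dy/dx = -(∂F/∂x)/(∂F/∂y) = -(2x/(x^2 + y^2))/(2y/(x^2 + y^2)) = -x/y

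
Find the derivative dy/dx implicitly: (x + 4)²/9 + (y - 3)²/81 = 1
Differentiate the relation implicitly: treat y = y(x) and apply the chain rule, so every y-derivative picks up a y' = dy/dx factor.

With everything moved to the left-hand side, differentiate term by term:
  d/dx[(x + 4)^2/9] = 2x/9 + 8/9
  d/dx[(y - 3)^2/81] = 2·y'(y - 3)/81
  d/dx[-1] = 0

Separating the contributions that come from x directly and those that come through y:
  without y':      2x/9 + 8/9
  multiplying y':  2y/81 - 2/27

so (2x/9 + 8/9) + (2y/81 - 2/27)·y' = 0, and therefore
  dy/dx = -(2x/9 + 8/9)/(2y/81 - 2/27)
        = -(2(x + 4)/9)/(2(y - 3)/81) = 9(-x - 4)/(y - 3)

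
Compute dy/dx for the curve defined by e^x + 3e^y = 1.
Take d/dx of both sides. Since y is implicitly a function of x, the chain rule attaches a y' = dy/dx factor whenever we differentiate through y.

Set F(x, y) = (left side) − (right side), so the curve is F = 0. Differentiating each term of F:
  d/dx[e^(x)] = e^(x)
  d/dx[3e^(y)] = 3·y'·e^(y)
  d/dx[-1] = 0

Collecting, the y'-free part is the partial derivative in x and the y' coefficient is the partial derivative in y:
  ∂F/∂x = e^(x)
  ∂F/∂y = 3e^(y)

so d/dx[F(x, y(x))] = ∂F/∂x + (∂F/∂y)·y' = 0. Rearranging,
  dy/dx = -(∂F/∂x)/(∂F/∂y) = -(e^(x))/(3e^(y)) = -e^(x - y)/3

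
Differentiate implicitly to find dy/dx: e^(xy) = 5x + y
Take d/dx of both sides. Since y is implicitly a function of x, the chain rule attaches a y' = dy/dx factor whenever we differentiate through y.

Set F(x, y) = (left side) − (right side), so the curve is F = 0. Differentiating each term of F:
  d/dx[-5x] = -5
  d/dx[-y] = -y'
  d/dx[e^(xy)] = (x·y' + y)·e^(xy)

Collecting, the y'-free part is the partial derivative in x and the y' coefficient is the partial derivative in y:
  ∂F/∂x = y·e^(xy) - 5
  ∂F/∂y = x·e^(xy) - 1

so d/dx[F(x, y(x))] = ∂F/∂x + (∂F/∂y)·y' = 0. Rearranging,
  dy/dx = -(∂F/∂x)/(∂F/∂y) = -(y·e^(xy) - 5)/(x·e^(xy) - 1) = (-y·e^(xy) + 5)/(x·e^(xy) - 1)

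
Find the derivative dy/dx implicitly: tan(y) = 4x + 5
Apply d/dx to both sides, remembering that y depends on x. Each occurrence of y therefore brings in a y' = dy/dx via the chain rule.

With F(x, y) equal to the left-hand side minus the right, differentiate F term by term:
  d/dx[-4x] = -4
  d/dx[tan(y)] = y'(tan(y)^2 + 1)
  d/dx[-5] = 0
Adding these up, d/dx[F] = 0 becomes
  (-4) + (tan(y)^2 + 1)·y' = 0,
so isolating y',
  dy/dx = -(-4)/(tan(y)^2 + 1) = 4cos(y)^2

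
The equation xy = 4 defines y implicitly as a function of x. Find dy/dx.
Take d/dx of both sides. Since y is implicitly a function of x, the chain rule attaches a y' = dy/dx factor whenever we differentiate through y.

Set F(x, y) = (left side) − (right side), so the curve is F = 0. Differentiating each term of F:
  d/dx[xy] = x·y' + y
  d/dx[-4] = 0

Collecting, the y'-free part is the partial derivative in x and the y' coefficient is the partial derivative in y:
  ∂F/∂x = y
  ∂F/∂y = x

so d/dx[F(x, y(x))] = ∂F/∂x + (∂F/∂y)·y' = 0. Rearranging,
  dy/dx = -(∂F/∂x)/(∂F/∂y) = -(y)/(x) = -y/x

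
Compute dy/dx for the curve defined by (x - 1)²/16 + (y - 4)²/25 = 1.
Take d/dx of both sides. Since y is implicitly a function of x, the chain rule attaches a y' = dy/dx factor whenever we differentiate through y.

Set F(x, y) = (left side) − (right side), so the curve is F = 0. Differentiating each term of F:
  d/dx[(x - 1)^2/16] = x/8 - 1/8
  d/dx[(y - 4)^2/25] = 2·y'(y - 4)/25
  d/dx[-1] = 0

Collecting, the y'-free part is the partial derivative in x and the y' coefficient is the partial derivative in y:
  ∂F/∂x = x/8 - 1/8
  ∂F/∂y = 2y/25 - 8/25

so d/dx[F(x, y(x))] = ∂F/∂x + (∂F/∂y)·y' = 0. Rearranging,
  dy/dx = -(∂F/∂x)/(∂F/∂y) = -(x/8 - 1/8)/(2y/25 - 8/25)
        = -((x - 1)/8)/(2(y - 4)/25) = 25(1 - x)/(16(y - 4))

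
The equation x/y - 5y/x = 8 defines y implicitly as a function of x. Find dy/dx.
Differentiate the relation implicitly: treat y = y(x) and apply the chain rule, so every y-derivative picks up a y' = dy/dx factor.

With everything moved to the left-hand side, differentiate term by term:
  d/dx[x/y] = -x·y'/y^2 + 1/y
  d/dx[-5y/x] = -5·y'/x + 5y/x^2
  d/dx[-8] = 0

Separating the contributions that come from x directly and those that come through y:
  without y':      1/y + 5y/x^2
  multiplying y':  -x/y^2 - 5/x

so (1/y + 5y/x^2) + (-x/y^2 - 5/x)·y' = 0, and therefore
  dy/dx = -(1/y + 5y/x^2)/(-x/y^2 - 5/x)
        = -((x^2 + 5y^2)/(x^2y))/(-(x^2 + 5y^2)/(xy^2)) = y/x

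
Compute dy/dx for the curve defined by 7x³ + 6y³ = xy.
Differentiate both sides with respect to x, treating y as y(x). By the chain rule, any term containing y contributes a factor of y' = dy/dx when we differentiate it.

Move every term to one side and write the relation as F(x, y) = 0. Term by term,
  d/dx[7x^3] = 21x^2
  d/dx[-xy] = -x·y' - y
  d/dx[6y^3] = 18y^2·y'

The pieces without y' make up ∂F/∂x and the coefficient of y' is ∂F/∂y:
  ∂F/∂x = 21x^2 - y,
  ∂F/∂y = -x + 18y^2.

Since d/dx[F] = ∂F/∂x + (∂F/∂y)·y' = 0, solve for y':
  (∂F/∂y)·y' = -∂F/∂x
  dy/dx = -(∂F/∂x)/(∂F/∂y) = -(21x^2 - y)/(-x + 18y^2) = (21x^2 - y)/(x - 18y^2)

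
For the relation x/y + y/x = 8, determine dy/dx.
Apply d/dx to both sides, remembering that y depends on x. Each occurrence of y therefore brings in a y' = dy/dx via the chain rule.

With F(x, y) equal to the left-hand side minus the right, differentiate F term by term:
  d/dx[x/y] = -x·y'/y^2 + 1/y
  d/dx[y/x] = y'/x - y/x^2
  d/dx[-8] = 0
Adding these up, d/dx[F] = 0 becomes
  (1/y - y/x^2) + (-x/y^2 + 1/x)·y' = 0,
so isolating y',
  dy/dx = -(1/y - y/x^2)/(-x/y^2 + 1/x)
        = -((x - y)(x + y)/(x^2y))/(-(x - y)(x + y)/(xy^2)) = y/x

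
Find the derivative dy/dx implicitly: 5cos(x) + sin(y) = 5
Differentiate the relation implicitly: treat y = y(x) and apply the chain rule, so every y-derivative picks up a y' = dy/dx factor.

With everything moved to the left-hand side, differentiate term by term:
  d/dx[sin(y)] = y'·cos(y)
  d/dx[5cos(x)] = -5sin(x)
  d/dx[-5] = 0

Separating the contributions that come from x directly and those that come through y:
  without y':      -5sin(x)
  multiplying y':  cos(y)

so (-5sin(x)) + (cos(y))·y' = 0, and therefore
  dy/dx = -(-5sin(x))/(cos(y)) = 5sin(x)/cos(y)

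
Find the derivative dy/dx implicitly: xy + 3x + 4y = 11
Differentiate the relation implicitly: treat y = y(x) and apply the chain rule, so every y-derivative picks up a y' = dy/dx factor.

With everything moved to the left-hand side, differentiate term by term:
  d/dx[xy] = x·y' + y
  d/dx[3x] = 3
  d/dx[4y] = 4·y'
  d/dx[-11] = 0

Separating the contributions that come from x directly and those that come through y:
  without y':      y + 3
  multiplying y':  x + 4

so (y + 3) + (x + 4)·y' = 0, and therefore
  dy/dx = -(y + 3)/(x + 4) = (-y - 3)/(x + 4)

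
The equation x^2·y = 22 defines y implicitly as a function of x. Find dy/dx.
Differentiate the relation implicitly: treat y = y(x) and apply the chain rule, so every y-derivative picks up a y' = dy/dx factor.

With everything moved to the left-hand side, differentiate term by term:
  d/dx[x^2y] = x^2·y' + 2xy
  d/dx[-22] = 0

Separating the contributions that come from x directly and those that come through y:
  without y':      2xy
  multiplying y':  x^2

so (2xy) + (x^2)·y' = 0, and therefore
  dy/dx = -(2xy)/(x^2) = -2y/x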